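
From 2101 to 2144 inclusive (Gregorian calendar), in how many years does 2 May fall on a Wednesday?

7

Track 2 May's weekday year by year (advancing +1, or +2 across a Feb 29):
  2101: Mon  2102: Tue (+1)  2103: Wed (+1) ✓  2104: Fri (+2)  2105: Sat (+1)
  2106: Sun (+1)  2107: Mon (+1)  2108: Wed (+2) ✓  2109: Thu (+1)  2110: Fri (+1)
  2111: Sat (+1)  2112: Mon (+2)  2113: Tue (+1)  2114: Wed (+1) ✓  … (16 more years) …
  2131: Wed (+1) ✓  2132: Fri (+2)  2133: Sat (+1)  2134: Sun (+1)  2135: Mon (+1)
  2136: Wed (+2) ✓  2137: Thu (+1)  2138: Fri (+1)  2139: Sat (+1)  2140: Mon (+2)
  2141: Tue (+1)  2142: Wed (+1) ✓  2143: Thu (+1)  2144: Sat (+2)
Wednesday years: 2103, 2108, 2114, 2125, 2131, 2136, 2142 — 7 in total.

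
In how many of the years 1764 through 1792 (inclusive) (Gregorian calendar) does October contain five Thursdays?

12

October has 31 days; it has five Thursdays when Thursday falls among the first (month-length − 28) days — i.e. when October 1 is one of Thursday/Wednesday/Tuesday.
October 1 by year: 1764:Mon 1765:Tue✓ 1766:Wed✓ 1767:Thu✓ 1768:Sat 1769:Sun 1770:Mon 1771:Tue✓ 1772:Thu✓ 1773:Fri 1774:Sat 1775:Sun 1776:Tue✓ 1777:Wed✓ 1778:Thu✓ 1779:Fri 1780:Sun 1781:Mon 1782:Tue✓ 1783:Wed✓ 1784:Fri 1785:Sat 1786:Sun 1787:Mon 1788:Wed✓ 1789:Thu✓ 1790:Fri 1791:Sat 1792:Mon
Years with five Thursdays: 1765, 1766, 1767, 1771, 1772, 1776, 1777, 1778, 1782, 1783, 1788, 1789 → 12.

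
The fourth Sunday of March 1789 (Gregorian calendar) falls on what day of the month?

March 1, 1789 is a Sunday, so the first Sunday is the 1st.
The fourth Sunday is 1 + 21 = 22.

22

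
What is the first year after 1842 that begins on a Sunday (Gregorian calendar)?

1843

Jan 1 advances by 2 weekdays after a leap year and by 1 after a common year.
1842: Jan 1 is Saturday.
1843: Sunday
1843 begins on a Sunday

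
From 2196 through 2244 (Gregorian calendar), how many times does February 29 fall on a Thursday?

Leap years in 2196–2244: 12 of them.
Feb 29 weekday advances by 5 (mod 7) from one leap year to the next four years later (or differs when a century non-leap intervenes).
Leap-day weekdays: 2196:Mon 2204:Wed 2208:Mon 2212:Sat 2216:Thu✓ 2220:Tue 2224:Sun 2228:Fri 2232:Wed 2236:Mon 2240:Sat 2244:Thu✓
Thursday: 2216, 2244 → 2.

2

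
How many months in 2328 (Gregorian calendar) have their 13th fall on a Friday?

Check the 13th of each month of 2328: Jan 13: Fri, Feb 13: Mon, Mar 13: Tue, Apr 13: Fri, May 13: Sun, Jun 13: Wed, Jul 13: Fri, Aug 13: Mon, Sep 13: Thu, Oct 13: Sat, Nov 13: Tue, Dec 13: Thu.
Friday occurs in January, April, July — 3 months.

3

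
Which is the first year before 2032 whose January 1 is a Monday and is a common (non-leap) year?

Jan 1 advances by 2 weekdays after a leap year and by 1 after a common year.
2032: Jan 1 is Thursday (leap).
2031: Wednesday
2030: Tuesday
2029: Monday
2029 begins on a Monday and is a common year.

2029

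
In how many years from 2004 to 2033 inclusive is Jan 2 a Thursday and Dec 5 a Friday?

3

Check each year's weekday for Jan 2 and Dec 5:
  2004: Fri/Sun  2005: Sun/Mon  2006: Mon/Tue  2007: Tue/Wed  2008: Wed/Fri  2009: Fri/Sat  2010: Sat/Sun  2011: Sun/Mon  2012: Mon/Wed  2013: Wed/Thu  2014: Thu/Fri ✓  2015: Fri/Sat  2016: Sat/Mon  2017: Mon/Tue  2018: Tue/Wed  2019: Wed/Thu  2020: Thu/Sat  2021: Sat/Sun  2022: Sun/Mon  2023: Mon/Tue  2024: Tue/Thu  2025: Thu/Fri ✓  2026: Fri/Sat  2027: Sat/Sun  2028: Sun/Tue  2029: Tue/Wed  2030: Wed/Thu  2031: Thu/Fri ✓  2032: Fri/Sun  2033: Sun/Mon
Both conditions hold in: 2014, 2025, 2031 — 3.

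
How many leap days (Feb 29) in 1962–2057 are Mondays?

Leap years in 1962–2057: 24 of them.
Feb 29 weekday advances by 5 (mod 7) from one leap year to the next four years later (or differs when a century non-leap intervenes).
Leap-day weekdays: 1964:Sat 1968:Thu 1972:Tue 1976:Sun 1980:Fri 1984:Wed 1988:Mon✓ 1992:Sat 1996:Thu 2000:Tue 2004:Sun 2008:Fri 2012:Wed 2016:Mon✓ 2020:Sat 2024:Thu 2028:Tue 2032:Sun 2036:Fri 2040:Wed 2044:Mon✓ 2048:Sat 2052:Thu 2056:Tue
Monday: 1988, 2016, 2044 → 3.

3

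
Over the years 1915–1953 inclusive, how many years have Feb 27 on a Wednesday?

Track Feb 27's weekday year by year (advancing +1, or +2 across a Feb 29):
  1915: Sat  1916: Sun (+1)  1917: Tue (+2)  1918: Wed (+1) ✓  1919: Thu (+1)
  1920: Fri (+1)  1921: Sun (+2)  1922: Mon (+1)  1923: Tue (+1)  1924: Wed (+1) ✓
  1925: Fri (+2)  1926: Sat (+1)  1927: Sun (+1)  1928: Mon (+1)  … (11 more years) …
  1940: Tue (+1)  1941: Thu (+2)  1942: Fri (+1)  1943: Sat (+1)  1944: Sun (+1)
  1945: Tue (+2)  1946: Wed (+1) ✓  1947: Thu (+1)  1948: Fri (+1)  1949: Sun (+2)
  1950: Mon (+1)  1951: Tue (+1)  1952: Wed (+1) ✓  1953: Fri (+2)
Wednesday years: 1918, 1924, 1929, 1935, 1946, 1952 — 6 in total.

6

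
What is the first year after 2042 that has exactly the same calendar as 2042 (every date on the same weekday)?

Two years share a calendar iff Jan 1 falls on the same weekday and both are leap or both are common. 2042: Jan 1 is Wednesday, common year.
2043: Jan 1 Thursday, common
2044: Jan 1 Friday, leap
2045: Jan 1 Sunday, common
2046: Jan 1 Monday, common
2047: Jan 1 Tuesday, common
2048: Jan 1 Wednesday, leap
2049: Jan 1 Friday, common
2050: Jan 1 Saturday, common
2051: Jan 1 Sunday, common
2052: Jan 1 Monday, leap
2053: Jan 1 Wednesday, common
2053 matches on both conditions.

2053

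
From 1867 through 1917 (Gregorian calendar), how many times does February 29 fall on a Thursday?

2

Leap years in 1867–1917: 12 of them.
Feb 29 weekday advances by 5 (mod 7) from one leap year to the next four years later (or differs when a century non-leap intervenes).
Leap-day weekdays: 1868:Sat 1872:Thu✓ 1876:Tue 1880:Sun 1884:Fri 1888:Wed 1892:Mon 1896:Sat 1904:Mon 1908:Sat 1912:Thu✓ 1916:Tue
Thursday: 1872, 1912 → 2.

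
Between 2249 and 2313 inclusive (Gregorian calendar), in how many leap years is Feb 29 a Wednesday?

Leap years in 2249–2313: 15 of them.
Feb 29 weekday advances by 5 (mod 7) from one leap year to the next four years later (or differs when a century non-leap intervenes).
Leap-day weekdays: 2252:Sun 2256:Fri 2260:Wed✓ 2264:Mon 2268:Sat 2272:Thu 2276:Tue 2280:Sun 2284:Fri 2288:Wed✓ 2292:Mon 2296:Sat 2304:Mon 2308:Sat 2312:Thu
Wednesday: 2260, 2288 → 2.

2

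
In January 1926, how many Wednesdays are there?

January 1926 has 31 days and begins on Friday.
The first Wednesday is January 6.
Wednesdays fall on 6, 13, 20, 27 — that's 4.

4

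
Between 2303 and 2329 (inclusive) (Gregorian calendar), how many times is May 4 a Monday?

4

Track May 4's weekday year by year (advancing +1, or +2 across a Feb 29):
  2303: Mon ✓  2304: Wed (+2)  2305: Thu (+1)  2306: Fri (+1)  2307: Sat (+1)
  2308: Mon (+2) ✓  2309: Tue (+1)  2310: Wed (+1)  2311: Thu (+1)  2312: Sat (+2)
  2313: Sun (+1)  2314: Mon (+1) ✓  2315: Tue (+1)  2316: Thu (+2)  2317: Fri (+1)
  2318: Sat (+1)  2319: Sun (+1)  2320: Tue (+2)  2321: Wed (+1)  2322: Thu (+1)
  2323: Fri (+1)  2324: Sun (+2)  2325: Mon (+1) ✓  2326: Tue (+1)  2327: Wed (+1)
  2328: Fri (+2)  2329: Sat (+1)
Monday years: 2303, 2308, 2314, 2325 — 4 in total.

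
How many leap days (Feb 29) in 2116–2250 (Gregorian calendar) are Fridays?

4

Leap years in 2116–2250: 33 of them.
Feb 29 weekday advances by 5 (mod 7) from one leap year to the next four years later (or differs when a century non-leap intervenes).
Leap-day weekdays: 2116:Sat 2120:Thu 2124:Tue 2128:Sun 2132:Fri✓ 2136:Wed 2140:Mon 2144:Sat 2148:Thu 2152:Tue 2156:Sun 2160:Fri✓ 2164:Wed …(7 more)… 2196:Mon 2204:Wed 2208:Mon 2212:Sat 2216:Thu 2220:Tue 2224:Sun 2228:Fri✓ 2232:Wed 2236:Mon 2240:Sat 2244:Thu 2248:Tue
Friday: 2132, 2160, 2188, 2228 → 4.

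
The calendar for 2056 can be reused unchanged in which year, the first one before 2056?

2028

Two years share a calendar iff Jan 1 falls on the same weekday and both are leap or both are common. 2056: Jan 1 is Saturday, leap year.
2055: Jan 1 Friday, common
2054: Jan 1 Thursday, common
2053: Jan 1 Wednesday, common
2052: Jan 1 Monday, leap
2051: Jan 1 Sunday, common
2050: Jan 1 Saturday, common
2049: Jan 1 Friday, common
2048: Jan 1 Wednesday, leap
2047: Jan 1 Tuesday, common
2046: Jan 1 Monday, common
2045: Jan 1 Sunday, common
2044: Jan 1 Friday, leap
2043: Jan 1 Thursday, common
2042: Jan 1 Wednesday, common
2041: Jan 1 Tuesday, common
2040: Jan 1 Sunday, leap
2039: Jan 1 Saturday, common
2038: Jan 1 Friday, common
2037: Jan 1 Thursday, common
2036: Jan 1 Tuesday, leap
2035: Jan 1 Monday, common
2034: Jan 1 Sunday, common
2033: Jan 1 Saturday, common
2032: Jan 1 Thursday, leap
2031: Jan 1 Wednesday, common
2030: Jan 1 Tuesday, common
2029: Jan 1 Monday, common
2028: Jan 1 Saturday, leap
2028 matches on both conditions.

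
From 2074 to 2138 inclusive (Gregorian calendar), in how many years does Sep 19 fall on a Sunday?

Track Sep 19's weekday year by year (advancing +1, or +2 across a Feb 29):
  2074: Wed  2075: Thu (+1)  2076: Sat (+2)  2077: Sun (+1) ✓  2078: Mon (+1)
  2079: Tue (+1)  2080: Thu (+2)  2081: Fri (+1)  2082: Sat (+1)  2083: Sun (+1) ✓
  2084: Tue (+2)  2085: Wed (+1)  2086: Thu (+1)  2087: Fri (+1)  … (37 more years) …
  2125: Wed (+1)  2126: Thu (+1)  2127: Fri (+1)  2128: Sun (+2) ✓  2129: Mon (+1)
  2130: Tue (+1)  2131: Wed (+1)  2132: Fri (+2)  2133: Sat (+1)  2134: Sun (+1) ✓
  2135: Mon (+1)  2136: Wed (+2)  2137: Thu (+1)  2138: Fri (+1)
Sunday years: 2077, 2083, 2088, 2094, 2100, 2106, 2117, 2123, 2128, 2134 — 10 in total.

10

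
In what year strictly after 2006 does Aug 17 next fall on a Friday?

From one year to the next, a fixed date's weekday advances by 1, or by 2 when a Feb 29 lies between the two dates.
2006: August 17 is Thursday.
2007: Friday (+1)
Aug 17 falls on a Friday in 2007.

2007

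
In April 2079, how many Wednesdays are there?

4

April 2079 has 30 days and begins on Saturday.
The first Wednesday is April 5.
Wednesdays fall on 5, 12, 19, 26 — that's 4.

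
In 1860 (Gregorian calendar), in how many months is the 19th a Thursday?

3

Check the 19th of each month of 1860: Jan 19: Thu, Feb 19: Sun, Mar 19: Mon, Apr 19: Thu, May 19: Sat, Jun 19: Tue, Jul 19: Thu, Aug 19: Sun, Sep 19: Wed, Oct 19: Fri, Nov 19: Mon, Dec 19: Wed.
Thursday occurs in January, April, July — 3 months.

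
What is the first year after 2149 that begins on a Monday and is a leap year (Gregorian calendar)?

2176

Jan 1 advances by 2 weekdays after a leap year and by 1 after a common year.
2149: Jan 1 is Wednesday.
2150: Thursday
2151: Friday
2152: Saturday (leap)
2153: Monday
2154: Tuesday
2155: Wednesday
2156: Thursday (leap)
2157: Saturday
2158: Sunday
2159: Monday
2160: Tuesday (leap)
2161: Thursday
2162: Friday
2163: Saturday
2164: Sunday (leap)
2165: Tuesday
2166: Wednesday
2167: Thursday
2168: Friday (leap)
2169: Sunday
2170: Monday
2171: Tuesday
2172: Wednesday (leap)
2173: Friday
2174: Saturday
2175: Sunday
2176: Monday (leap)
2176 begins on a Monday and is a leap year.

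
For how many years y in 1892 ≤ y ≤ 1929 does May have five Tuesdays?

18

May has 31 days; it has five Tuesdays when Tuesday falls among the first (month-length − 28) days — i.e. when May 1 is one of Tuesday/Monday/Sunday.
May 1 by year: 1892:Sun✓ 1893:Mon✓ 1894:Tue✓ 1895:Wed 1896:Fri 1897:Sat 1898:Sun✓ 1899:Mon✓ 1900:Tue✓ 1901:Wed 1902:Thu 1903:Fri 1904:Sun✓ 1905:Mon✓ 1906:Tue✓ …(8 more)… 1915:Sat 1916:Mon✓ 1917:Tue✓ 1918:Wed 1919:Thu 1920:Sat 1921:Sun✓ 1922:Mon✓ 1923:Tue✓ 1924:Thu 1925:Fri 1926:Sat 1927:Sun✓ 1928:Tue✓ 1929:Wed
Years with five Tuesdays: 1892, 1893, 1894, 1898, 1899, 1900, 1904, 1905, 1906, 1910, 1911, 1916, 1917, 1921, 1922, 1923, 1927, 1928 → 18.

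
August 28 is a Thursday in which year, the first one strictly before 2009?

2008

From one year to the next, a fixed date's weekday advances by 1, or by 2 when a Feb 29 lies between the two dates.
2009: August 28 is Friday.
2008: Thursday (−1)
August 28 falls on a Thursday in 2008.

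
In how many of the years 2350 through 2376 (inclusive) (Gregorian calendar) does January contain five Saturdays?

January has 31 days; it has five Saturdays when Saturday falls among the first (month-length − 28) days — i.e. when January 1 is one of Saturday/Friday/Thursday.
January 1 by year: 2350:Sun 2351:Mon 2352:Tue 2353:Thu✓ 2354:Fri✓ 2355:Sat✓ 2356:Sun 2357:Tue 2358:Wed 2359:Thu✓ 2360:Fri✓ 2361:Sun 2362:Mon 2363:Tue 2364:Wed 2365:Fri✓ 2366:Sat✓ 2367:Sun 2368:Mon 2369:Wed 2370:Thu✓ 2371:Fri✓ 2372:Sat✓ 2373:Mon 2374:Tue 2375:Wed 2376:Thu✓
Years with five Saturdays: 2353, 2354, 2355, 2359, 2360, 2365, 2366, 2370, 2371, 2372, 2376 → 11.

11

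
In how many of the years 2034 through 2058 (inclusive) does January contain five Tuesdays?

January has 31 days; it has five Tuesdays when Tuesday falls among the first (month-length − 28) days — i.e. when January 1 is one of Tuesday/Monday/Sunday.
January 1 by year: 2034:Sun✓ 2035:Mon✓ 2036:Tue✓ 2037:Thu 2038:Fri 2039:Sat 2040:Sun✓ 2041:Tue✓ 2042:Wed 2043:Thu 2044:Fri 2045:Sun✓ 2046:Mon✓ 2047:Tue✓ 2048:Wed 2049:Fri 2050:Sat 2051:Sun✓ 2052:Mon✓ 2053:Wed 2054:Thu 2055:Fri 2056:Sat 2057:Mon✓ 2058:Tue✓
Years with five Tuesdays: 2034, 2035, 2036, 2040, 2041, 2045, 2046, 2047, 2051, 2052, 2057, 2058 → 12.

12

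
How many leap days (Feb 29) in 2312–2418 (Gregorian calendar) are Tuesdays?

Leap years in 2312–2418: 27 of them.
Feb 29 weekday advances by 5 (mod 7) from one leap year to the next four years later (or differs when a century non-leap intervenes).
Leap-day weekdays: 2312:Thu 2316:Tue✓ 2320:Sun 2324:Fri 2328:Wed 2332:Mon 2336:Sat 2340:Thu 2344:Tue✓ 2348:Sun 2352:Fri 2356:Wed 2360:Mon 2364:Sat 2368:Thu 2372:Tue✓ 2376:Sun 2380:Fri 2384:Wed 2388:Mon 2392:Sat 2396:Thu 2400:Tue✓ 2404:Sun 2408:Fri 2412:Wed 2416:Mon
Tuesday: 2316, 2344, 2372, 2400 → 4.

4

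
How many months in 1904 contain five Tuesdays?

4

A month of length L has five Tuesdays iff its first Tuesday is on day ≤ L−28 (so day 1–3 in a 31-day month, 1–2 in a 30-day month, day 1 in a leap February).
Checking each month of 1904: Jan starts Fri (31d); Feb starts Mon (29d); Mar starts Tue (31d) ✓; Apr starts Fri (30d); May starts Sun (31d) ✓; Jun starts Wed (30d); Jul starts Fri (31d); Aug starts Mon (31d) ✓; Sep starts Thu (30d); Oct starts Sat (31d); Nov starts Tue (30d) ✓; Dec starts Thu (31d).
Five-Tuesday months: March, May, August, November → 4.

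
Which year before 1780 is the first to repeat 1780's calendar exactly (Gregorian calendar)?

Two years share a calendar iff Jan 1 falls on the same weekday and both are leap or both are common. 1780: Jan 1 is Saturday, leap year.
1779: Jan 1 Friday, common
1778: Jan 1 Thursday, common
1777: Jan 1 Wednesday, common
1776: Jan 1 Monday, leap
1775: Jan 1 Sunday, common
1774: Jan 1 Saturday, common
1773: Jan 1 Friday, common
1772: Jan 1 Wednesday, leap
1771: Jan 1 Tuesday, common
1770: Jan 1 Monday, common
1769: Jan 1 Sunday, common
1768: Jan 1 Friday, leap
1767: Jan 1 Thursday, common
1766: Jan 1 Wednesday, common
1765: Jan 1 Tuesday, common
1764: Jan 1 Sunday, leap
1763: Jan 1 Saturday, common
1762: Jan 1 Friday, common
1761: Jan 1 Thursday, common
1760: Jan 1 Tuesday, leap
1759: Jan 1 Monday, common
1758: Jan 1 Sunday, common
1757: Jan 1 Saturday, common
1756: Jan 1 Thursday, leap
1755: Jan 1 Wednesday, common
1754: Jan 1 Tuesday, common
1753: Jan 1 Monday, common
1752: Jan 1 Saturday, leap
1752 matches on both conditions.

1752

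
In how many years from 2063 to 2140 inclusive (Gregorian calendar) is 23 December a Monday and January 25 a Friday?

8

Check each year's weekday for 23 December and January 25:
  2063: Sun/Thu  2064: Tue/Fri  2065: Wed/Sun  2066: Thu/Mon  2067: Fri/Tue  2068: Sun/Wed  2069: Mon/Fri ✓  2070: Tue/Sat  2071: Wed/Sun  2072: Fri/Mon  2073: Sat/Wed  2074: Sun/Thu  2075: Mon/Fri ✓  2076: Wed/Sat  …(50 more)…  2127: Tue/Sat  2128: Thu/Sun  2129: Fri/Tue  2130: Sat/Wed  2131: Sun/Thu  2132: Tue/Fri  2133: Wed/Sun  2134: Thu/Mon  2135: Fri/Tue  2136: Sun/Wed  2137: Mon/Fri ✓  2138: Tue/Sat  2139: Wed/Sun  2140: Fri/Mon
Both conditions hold in: 2069, 2075, 2086, 2097, 2109, 2115, 2126, 2137 — 8.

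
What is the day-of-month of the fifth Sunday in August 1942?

August 1, 1942 is a Saturday, so the first Sunday is the 2nd.
The fifth Sunday is 2 + 28 = 30.

30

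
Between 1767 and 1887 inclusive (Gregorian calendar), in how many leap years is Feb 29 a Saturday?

Leap years in 1767–1887: 29 of them.
Feb 29 weekday advances by 5 (mod 7) from one leap year to the next four years later (or differs when a century non-leap intervenes).
Leap-day weekdays: 1768:Mon 1772:Sat✓ 1776:Thu 1780:Tue 1784:Sun 1788:Fri 1792:Wed 1796:Mon 1804:Wed 1808:Mon 1812:Sat✓ 1816:Thu 1820:Tue …(3 more)… 1836:Mon 1840:Sat✓ 1844:Thu 1848:Tue 1852:Sun 1856:Fri 1860:Wed 1864:Mon 1868:Sat✓ 1872:Thu 1876:Tue 1880:Sun 1884:Fri
Saturday: 1772, 1812, 1840, 1868 → 4.

4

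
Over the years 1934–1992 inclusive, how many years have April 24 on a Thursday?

8

Track April 24's weekday year by year (advancing +1, or +2 across a Feb 29):
  1934: Tue  1935: Wed (+1)  1936: Fri (+2)  1937: Sat (+1)  1938: Sun (+1)
  1939: Mon (+1)  1940: Wed (+2)  1941: Thu (+1) ✓  1942: Fri (+1)  1943: Sat (+1)
  1944: Mon (+2)  1945: Tue (+1)  1946: Wed (+1)  1947: Thu (+1) ✓  … (31 more years) …
  1979: Tue (+1)  1980: Thu (+2) ✓  1981: Fri (+1)  1982: Sat (+1)  1983: Sun (+1)
  1984: Tue (+2)  1985: Wed (+1)  1986: Thu (+1) ✓  1987: Fri (+1)  1988: Sun (+2)
  1989: Mon (+1)  1990: Tue (+1)  1991: Wed (+1)  1992: Fri (+2)
Thursday years: 1941, 1947, 1952, 1958, 1969, 1975, 1980, 1986 — 8 in total.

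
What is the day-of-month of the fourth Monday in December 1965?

December 1, 1965 is a Wednesday, so the first Monday is the 6th.
The fourth Monday is 6 + 21 = 27.

27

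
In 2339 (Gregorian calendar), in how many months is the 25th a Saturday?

3

Check the 25th of each month of 2339: Jan 25: Wed, Feb 25: Sat, Mar 25: Sat, Apr 25: Tue, May 25: Thu, Jun 25: Sun, Jul 25: Tue, Aug 25: Fri, Sep 25: Mon, Oct 25: Wed, Nov 25: Sat, Dec 25: Mon.
Saturday occurs in February, March, November — 3 months.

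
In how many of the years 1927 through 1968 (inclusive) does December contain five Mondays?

18

December has 31 days; it has five Mondays when Monday falls among the first (month-length − 28) days — i.e. when December 1 is one of Monday/Sunday/Saturday.
December 1 by year: 1927:Thu 1928:Sat✓ 1929:Sun✓ 1930:Mon✓ 1931:Tue 1932:Thu 1933:Fri 1934:Sat✓ 1935:Sun✓ 1936:Tue 1937:Wed 1938:Thu 1939:Fri 1940:Sun✓ 1941:Mon✓ …(12 more)… 1954:Wed 1955:Thu 1956:Sat✓ 1957:Sun✓ 1958:Mon✓ 1959:Tue 1960:Thu 1961:Fri 1962:Sat✓ 1963:Sun✓ 1964:Tue 1965:Wed 1966:Thu 1967:Fri 1968:Sun✓
Years with five Mondays: 1928, 1929, 1930, 1934, 1935, 1940, 1941, 1945, 1946, 1947, 1951, 1952, 1956, 1957, 1958, 1962, 1963, 1968 → 18.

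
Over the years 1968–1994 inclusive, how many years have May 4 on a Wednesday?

4

Track May 4's weekday year by year (advancing +1, or +2 across a Feb 29):
  1968: Sat  1969: Sun (+1)  1970: Mon (+1)  1971: Tue (+1)  1972: Thu (+2)
  1973: Fri (+1)  1974: Sat (+1)  1975: Sun (+1)  1976: Tue (+2)  1977: Wed (+1) ✓
  1978: Thu (+1)  1979: Fri (+1)  1980: Sun (+2)  1981: Mon (+1)  1982: Tue (+1)
  1983: Wed (+1) ✓  1984: Fri (+2)  1985: Sat (+1)  1986: Sun (+1)  1987: Mon (+1)
  1988: Wed (+2) ✓  1989: Thu (+1)  1990: Fri (+1)  1991: Sat (+1)  1992: Mon (+2)
  1993: Tue (+1)  1994: Wed (+1) ✓
Wednesday years: 1977, 1983, 1988, 1994 — 4 in total.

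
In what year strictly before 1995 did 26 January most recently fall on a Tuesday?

From one year to the next, a fixed date's weekday advances by 1, or by 2 when a Feb 29 lies between the two dates.
1995: January 26 is Thursday.
1994: Wednesday (−1)
1993: Tuesday (−1)
26 January falls on a Tuesday in 1993.

1993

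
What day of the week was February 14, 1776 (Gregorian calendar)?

Wednesday

January 1, 1776 is a Monday.
February 14 is day 45 of the year, i.e. 44 days after Jan 1.
44 mod 7 = 2, so advance 2 weekdays from Monday: Wednesday.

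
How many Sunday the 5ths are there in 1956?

Check the 5th of each month of 1956: Jan 5: Thu, Feb 5: Sun, Mar 5: Mon, Apr 5: Thu, May 5: Sat, Jun 5: Tue, Jul 5: Thu, Aug 5: Sun, Sep 5: Wed, Oct 5: Fri, Nov 5: Mon, Dec 5: Wed.
Sunday occurs in February, August — 2 months.

2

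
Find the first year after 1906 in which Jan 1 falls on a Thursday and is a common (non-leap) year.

1914

Jan 1 advances by 2 weekdays after a leap year and by 1 after a common year.
1906: Jan 1 is Monday.
1907: Tuesday
1908: Wednesday (leap)
1909: Friday
1910: Saturday
1911: Sunday
1912: Monday (leap)
1913: Wednesday
1914: Thursday
1914 begins on a Thursday and is a common year.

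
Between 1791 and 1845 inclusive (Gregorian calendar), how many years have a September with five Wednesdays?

September has 30 days; it has five Wednesdays when Wednesday falls among the first (month-length − 28) days — i.e. when September 1 is one of Wednesday/Tuesday.
September 1 by year: 1791:Thu 1792:Sat 1793:Sun 1794:Mon 1795:Tue✓ 1796:Thu 1797:Fri 1798:Sat 1799:Sun 1800:Mon 1801:Tue✓ 1802:Wed✓ 1803:Thu 1804:Sat 1805:Sun …(25 more)… 1831:Thu 1832:Sat 1833:Sun 1834:Mon 1835:Tue✓ 1836:Thu 1837:Fri 1838:Sat 1839:Sun 1840:Tue✓ 1841:Wed✓ 1842:Thu 1843:Fri 1844:Sun 1845:Mon
Years with five Wednesdays: 1795, 1801, 1802, 1807, 1812, 1813, 1818, 1819, 1824, 1829, 1830, 1835, 1840, 1841 → 14.

14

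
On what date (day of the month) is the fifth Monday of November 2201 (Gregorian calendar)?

November 1, 2201 is a Sunday, so the first Monday is the 2nd.
The fifth Monday is 2 + 28 = 30.

30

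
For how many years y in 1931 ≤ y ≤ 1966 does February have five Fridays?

February has 28 days (29 in leap years); it has five Fridays when Friday falls among the first (month-length − 28) days — i.e. when February 1 is Friday in a leap year (never in a common year).
February 1 by year: 1931:Sun 1932:Mon 1933:Wed 1934:Thu 1935:Fri 1936:Sat 1937:Mon 1938:Tue 1939:Wed 1940:Thu 1941:Sat 1942:Sun 1943:Mon 1944:Tue 1945:Thu …(6 more)… 1952:Fri✓ 1953:Sun 1954:Mon 1955:Tue 1956:Wed 1957:Fri 1958:Sat 1959:Sun 1960:Mon 1961:Wed 1962:Thu 1963:Fri 1964:Sat 1965:Mon 1966:Tue
Years with five Fridays: 1952 → 1.

1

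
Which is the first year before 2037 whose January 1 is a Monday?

Jan 1 advances by 2 weekdays after a leap year and by 1 after a common year.
2037: Jan 1 is Thursday.
2036: Tuesday (leap)
2035: Monday
2035 begins on a Monday

2035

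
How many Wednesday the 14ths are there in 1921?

Check the 14th of each month of 1921: Jan 14: Fri, Feb 14: Mon, Mar 14: Mon, Apr 14: Thu, May 14: Sat, Jun 14: Tue, Jul 14: Thu, Aug 14: Sun, Sep 14: Wed, Oct 14: Fri, Nov 14: Mon, Dec 14: Wed.
Wednesday occurs in September, December — 2 months.

2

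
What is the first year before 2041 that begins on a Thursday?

2037

Jan 1 advances by 2 weekdays after a leap year and by 1 after a common year.
2041: Jan 1 is Tuesday.
2040: Sunday (leap)
2039: Saturday
2038: Friday
2037: Thursday
2037 begins on a Thursday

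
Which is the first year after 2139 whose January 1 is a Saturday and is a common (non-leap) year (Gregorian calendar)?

Jan 1 advances by 2 weekdays after a leap year and by 1 after a common year.
2139: Jan 1 is Thursday.
2140: Friday (leap)
2141: Sunday
2142: Monday
2143: Tuesday
2144: Wednesday (leap)
2145: Friday
2146: Saturday
2146 begins on a Saturday and is a common year.

2146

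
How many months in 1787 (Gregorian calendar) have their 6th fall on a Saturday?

Check the 6th of each month of 1787: Jan 6: Sat, Feb 6: Tue, Mar 6: Tue, Apr 6: Fri, May 6: Sun, Jun 6: Wed, Jul 6: Fri, Aug 6: Mon, Sep 6: Thu, Oct 6: Sat, Nov 6: Tue, Dec 6: Thu.
Saturday occurs in January, October — 2 months.

2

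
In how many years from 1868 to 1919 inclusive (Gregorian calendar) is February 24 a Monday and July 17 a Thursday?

Check each year's weekday for February 24 and July 17:
  1868: Mon/Fri  1869: Wed/Sat  1870: Thu/Sun  1871: Fri/Mon  1872: Sat/Wed  1873: Mon/Thu ✓  1874: Tue/Fri  1875: Wed/Sat  1876: Thu/Mon  1877: Sat/Tue  1878: Sun/Wed  1879: Mon/Thu ✓  1880: Tue/Sat  1881: Thu/Sun  …(24 more)…  1906: Sat/Tue  1907: Sun/Wed  1908: Mon/Fri  1909: Wed/Sat  1910: Thu/Sun  1911: Fri/Mon  1912: Sat/Wed  1913: Mon/Thu ✓  1914: Tue/Fri  1915: Wed/Sat  1916: Thu/Mon  1917: Sat/Tue  1918: Sun/Wed  1919: Mon/Thu ✓
Both conditions hold in: 1873, 1879, 1890, 1902, 1913, 1919 — 6.

6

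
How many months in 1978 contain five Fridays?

4

A month of length L has five Fridays iff its first Friday is on day ≤ L−28 (so day 1–3 in a 31-day month, 1–2 in a 30-day month, day 1 in a leap February).
Checking each month of 1978: Jan starts Sun (31d); Feb starts Wed (28d); Mar starts Wed (31d) ✓; Apr starts Sat (30d); May starts Mon (31d); Jun starts Thu (30d) ✓; Jul starts Sat (31d); Aug starts Tue (31d); Sep starts Fri (30d) ✓; Oct starts Sun (31d); Nov starts Wed (30d); Dec starts Fri (31d) ✓.
Five-Friday months: March, June, September, December → 4.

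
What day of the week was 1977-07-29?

Friday

January 1, 1977 is a Saturday.
July 29 is day 210 of the year, i.e. 209 days after Jan 1.
209 mod 7 = 6, so advance 6 weekdays from Saturday: Friday.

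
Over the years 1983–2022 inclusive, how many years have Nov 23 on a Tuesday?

Track Nov 23's weekday year by year (advancing +1, or +2 across a Feb 29):
  1983: Wed  1984: Fri (+2)  1985: Sat (+1)  1986: Sun (+1)  1987: Mon (+1)
  1988: Wed (+2)  1989: Thu (+1)  1990: Fri (+1)  1991: Sat (+1)  1992: Mon (+2)
  1993: Tue (+1) ✓  1994: Wed (+1)  1995: Thu (+1)  1996: Sat (+2)  … (12 more years) …
  2009: Mon (+1)  2010: Tue (+1) ✓  2011: Wed (+1)  2012: Fri (+2)  2013: Sat (+1)
  2014: Sun (+1)  2015: Mon (+1)  2016: Wed (+2)  2017: Thu (+1)  2018: Fri (+1)
  2019: Sat (+1)  2020: Mon (+2)  2021: Tue (+1) ✓  2022: Wed (+1)
Tuesday years: 1993, 1999, 2004, 2010, 2021 — 5 in total.

5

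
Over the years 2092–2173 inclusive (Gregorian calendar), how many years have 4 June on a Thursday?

Track 4 June's weekday year by year (advancing +1, or +2 across a Feb 29):
  2092: Wed  2093: Thu (+1) ✓  2094: Fri (+1)  2095: Sat (+1)  2096: Mon (+2)
  2097: Tue (+1)  2098: Wed (+1)  2099: Thu (+1) ✓  2100: Fri (+1)  2101: Sat (+1)
  2102: Sun (+1)  2103: Mon (+1)  2104: Wed (+2)  2105: Thu (+1) ✓  … (54 more years) …
  2160: Wed (+2)  2161: Thu (+1) ✓  2162: Fri (+1)  2163: Sat (+1)  2164: Mon (+2)
  2165: Tue (+1)  2166: Wed (+1)  2167: Thu (+1) ✓  2168: Sat (+2)  2169: Sun (+1)
  2170: Mon (+1)  2171: Tue (+1)  2172: Thu (+2) ✓  2173: Fri (+1)
Thursday years: 2093, 2099, 2105, 2111, 2116, 2122, 2133, 2139, 2144, 2150, 2161, 2167, 2172 — 13 in total.

13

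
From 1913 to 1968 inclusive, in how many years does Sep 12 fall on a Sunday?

Track Sep 12's weekday year by year (advancing +1, or +2 across a Feb 29):
  1913: Fri  1914: Sat (+1)  1915: Sun (+1) ✓  1916: Tue (+2)  1917: Wed (+1)
  1918: Thu (+1)  1919: Fri (+1)  1920: Sun (+2) ✓  1921: Mon (+1)  1922: Tue (+1)
  1923: Wed (+1)  1924: Fri (+2)  1925: Sat (+1)  1926: Sun (+1) ✓  … (28 more years) …
  1955: Mon (+1)  1956: Wed (+2)  1957: Thu (+1)  1958: Fri (+1)  1959: Sat (+1)
  1960: Mon (+2)  1961: Tue (+1)  1962: Wed (+1)  1963: Thu (+1)  1964: Sat (+2)
  1965: Sun (+1) ✓  1966: Mon (+1)  1967: Tue (+1)  1968: Thu (+2)
Sunday years: 1915, 1920, 1926, 1937, 1943, 1948, 1954, 1965 — 8 in total.

8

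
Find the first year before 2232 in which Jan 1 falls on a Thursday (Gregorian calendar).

2229

Jan 1 advances by 2 weekdays after a leap year and by 1 after a common year.
2232: Jan 1 is Sunday (leap).
2231: Saturday
2230: Friday
2229: Thursday
2229 begins on a Thursday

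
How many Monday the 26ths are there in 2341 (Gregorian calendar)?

1

Check the 26th of each month of 2341: Jan 26: Sun, Feb 26: Wed, Mar 26: Wed, Apr 26: Sat, May 26: Mon, Jun 26: Thu, Jul 26: Sat, Aug 26: Tue, Sep 26: Fri, Oct 26: Sun, Nov 26: Wed, Dec 26: Fri.
Monday occurs in May — 1 month.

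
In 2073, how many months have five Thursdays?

A month of length L has five Thursdays iff its first Thursday is on day ≤ L−28 (so day 1–3 in a 31-day month, 1–2 in a 30-day month, day 1 in a leap February).
Checking each month of 2073: Jan starts Sun (31d); Feb starts Wed (28d); Mar starts Wed (31d) ✓; Apr starts Sat (30d); May starts Mon (31d); Jun starts Thu (30d) ✓; Jul starts Sat (31d); Aug starts Tue (31d) ✓; Sep starts Fri (30d); Oct starts Sun (31d); Nov starts Wed (30d) ✓; Dec starts Fri (31d).
Five-Thursday months: March, June, August, November → 4.

4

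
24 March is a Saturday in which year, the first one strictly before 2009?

From one year to the next, a fixed date's weekday advances by 1, or by 2 when a Feb 29 lies between the two dates.
2009: March 24 is Tuesday.
2008: Monday (−1)
2007: Saturday (−2)
24 March falls on a Saturday in 2007.

2007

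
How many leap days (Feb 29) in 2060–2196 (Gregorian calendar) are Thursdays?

4

Leap years in 2060–2196: 34 of them.
Feb 29 weekday advances by 5 (mod 7) from one leap year to the next four years later (or differs when a century non-leap intervenes).
Leap-day weekdays: 2060:Sun 2064:Fri 2068:Wed 2072:Mon 2076:Sat 2080:Thu✓ 2084:Tue 2088:Sun 2092:Fri 2096:Wed 2104:Fri 2108:Wed 2112:Mon …(8 more)… 2148:Thu✓ 2152:Tue 2156:Sun 2160:Fri 2164:Wed 2168:Mon 2172:Sat 2176:Thu✓ 2180:Tue 2184:Sun 2188:Fri 2192:Wed 2196:Mon
Thursday: 2080, 2120, 2148, 2176 → 4.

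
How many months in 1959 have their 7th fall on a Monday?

Check the 7th of each month of 1959: Jan 7: Wed, Feb 7: Sat, Mar 7: Sat, Apr 7: Tue, May 7: Thu, Jun 7: Sun, Jul 7: Tue, Aug 7: Fri, Sep 7: Mon, Oct 7: Wed, Nov 7: Sat, Dec 7: Mon.
Monday occurs in September, December — 2 months.

2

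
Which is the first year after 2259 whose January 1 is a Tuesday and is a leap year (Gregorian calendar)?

2284

Jan 1 advances by 2 weekdays after a leap year and by 1 after a common year.
2259: Jan 1 is Saturday.
2260: Sunday (leap)
2261: Tuesday
2262: Wednesday
2263: Thursday
2264: Friday (leap)
2265: Sunday
2266: Monday
2267: Tuesday
2268: Wednesday (leap)
2269: Friday
2270: Saturday
2271: Sunday
2272: Monday (leap)
2273: Wednesday
2274: Thursday
2275: Friday
2276: Saturday (leap)
2277: Monday
2278: Tuesday
2279: Wednesday
2280: Thursday (leap)
2281: Saturday
2282: Sunday
2283: Monday
2284: Tuesday (leap)
2284 begins on a Tuesday and is a leap year.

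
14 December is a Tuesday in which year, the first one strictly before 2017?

2010

From one year to the next, a fixed date's weekday advances by 1, or by 2 when a Feb 29 lies between the two dates.
2017: December 14 is Thursday.
2016: Wednesday (−1)
2015: Monday (−2)
2014: Sunday (−1)
2013: Saturday (−1)
2012: Friday (−1)
2011: Wednesday (−2)
2010: Tuesday (−1)
14 December falls on a Tuesday in 2010.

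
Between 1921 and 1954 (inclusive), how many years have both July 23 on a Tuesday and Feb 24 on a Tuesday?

Check each year's weekday for July 23 and Feb 24:
  1921: Sat/Thu  1922: Sun/Fri  1923: Mon/Sat  1924: Wed/Sun  1925: Thu/Tue  1926: Fri/Wed  1927: Sat/Thu  1928: Mon/Fri  1929: Tue/Sun  1930: Wed/Mon  1931: Thu/Tue  1932: Sat/Wed  1933: Sun/Fri  1934: Mon/Sat  …(6 more)…  1941: Wed/Mon  1942: Thu/Tue  1943: Fri/Wed  1944: Sun/Thu  1945: Mon/Sat  1946: Tue/Sun  1947: Wed/Mon  1948: Fri/Tue  1949: Sat/Thu  1950: Sun/Fri  1951: Mon/Sat  1952: Wed/Sun  1953: Thu/Tue  1954: Fri/Wed
Both conditions hold in: no year — 0.

0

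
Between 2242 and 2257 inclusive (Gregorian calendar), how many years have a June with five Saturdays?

June has 30 days; it has five Saturdays when Saturday falls among the first (month-length − 28) days — i.e. when June 1 is one of Saturday/Friday.
June 1 by year: 2242:Wed 2243:Thu 2244:Sat✓ 2245:Sun 2246:Mon 2247:Tue 2248:Thu 2249:Fri✓ 2250:Sat✓ 2251:Sun 2252:Tue 2253:Wed 2254:Thu 2255:Fri✓ 2256:Sun 2257:Mon
Years with five Saturdays: 2244, 2249, 2250, 2255 → 4.

4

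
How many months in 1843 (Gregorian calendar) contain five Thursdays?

A month of length L has five Thursdays iff its first Thursday is on day ≤ L−28 (so day 1–3 in a 31-day month, 1–2 in a 30-day month, day 1 in a leap February).
Checking each month of 1843: Jan starts Sun (31d); Feb starts Wed (28d); Mar starts Wed (31d) ✓; Apr starts Sat (30d); May starts Mon (31d); Jun starts Thu (30d) ✓; Jul starts Sat (31d); Aug starts Tue (31d) ✓; Sep starts Fri (30d); Oct starts Sun (31d); Nov starts Wed (30d) ✓; Dec starts Fri (31d).
Five-Thursday months: March, June, August, November → 4.

4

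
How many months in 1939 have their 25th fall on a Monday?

Check the 25th of each month of 1939: Jan 25: Wed, Feb 25: Sat, Mar 25: Sat, Apr 25: Tue, May 25: Thu, Jun 25: Sun, Jul 25: Tue, Aug 25: Fri, Sep 25: Mon, Oct 25: Wed, Nov 25: Sat, Dec 25: Mon.
Monday occurs in September, December — 2 months.

2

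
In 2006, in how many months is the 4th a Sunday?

Check the 4th of each month of 2006: Jan 4: Wed, Feb 4: Sat, Mar 4: Sat, Apr 4: Tue, May 4: Thu, Jun 4: Sun, Jul 4: Tue, Aug 4: Fri, Sep 4: Mon, Oct 4: Wed, Nov 4: Sat, Dec 4: Mon.
Sunday occurs in June — 1 month.

1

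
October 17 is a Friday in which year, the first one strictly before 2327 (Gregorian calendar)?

From one year to the next, a fixed date's weekday advances by 1, or by 2 when a Feb 29 lies between the two dates.
2327: October 17 is Monday.
2326: Sunday (−1)
2325: Saturday (−1)
2324: Friday (−1)
October 17 falls on a Friday in 2324.

2324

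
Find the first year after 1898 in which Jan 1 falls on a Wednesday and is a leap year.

1908

Jan 1 advances by 2 weekdays after a leap year and by 1 after a common year.
1898: Jan 1 is Saturday.
1899: Sunday
1900: Monday
1901: Tuesday
1902: Wednesday
1903: Thursday
1904: Friday (leap)
1905: Sunday
1906: Monday
1907: Tuesday
1908: Wednesday (leap)
1908 begins on a Wednesday and is a leap year.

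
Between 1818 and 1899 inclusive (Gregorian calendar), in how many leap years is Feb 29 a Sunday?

Leap years in 1818–1899: 20 of them.
Feb 29 weekday advances by 5 (mod 7) from one leap year to the next four years later (or differs when a century non-leap intervenes).
Leap-day weekdays: 1820:Tue 1824:Sun✓ 1828:Fri 1832:Wed 1836:Mon 1840:Sat 1844:Thu 1848:Tue 1852:Sun✓ 1856:Fri 1860:Wed 1864:Mon 1868:Sat 1872:Thu 1876:Tue 1880:Sun✓ 1884:Fri 1888:Wed 1892:Mon 1896:Sat
Sunday: 1824, 1852, 1880 → 3.

3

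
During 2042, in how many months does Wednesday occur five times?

A month of length L has five Wednesdays iff its first Wednesday is on day ≤ L−28 (so day 1–3 in a 31-day month, 1–2 in a 30-day month, day 1 in a leap February).
Checking each month of 2042: Jan starts Wed (31d) ✓; Feb starts Sat (28d); Mar starts Sat (31d); Apr starts Tue (30d) ✓; May starts Thu (31d); Jun starts Sun (30d); Jul starts Tue (31d) ✓; Aug starts Fri (31d); Sep starts Mon (30d); Oct starts Wed (31d) ✓; Nov starts Sat (30d); Dec starts Mon (31d) ✓.
Five-Wednesday months: January, April, July, October, December → 5.

5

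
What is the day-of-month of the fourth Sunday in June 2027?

27

June 1, 2027 is a Tuesday, so the first Sunday is the 6th.
The fourth Sunday is 6 + 21 = 27.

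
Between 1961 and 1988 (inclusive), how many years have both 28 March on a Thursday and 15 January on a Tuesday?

3

Check each year's weekday for 28 March and 15 January:
  1961: Tue/Sun  1962: Wed/Mon  1963: Thu/Tue ✓  1964: Sat/Wed  1965: Sun/Fri  1966: Mon/Sat  1967: Tue/Sun  1968: Thu/Mon  1969: Fri/Wed  1970: Sat/Thu  1971: Sun/Fri  1972: Tue/Sat  1973: Wed/Mon  1974: Thu/Tue ✓  1975: Fri/Wed  1976: Sun/Thu  1977: Mon/Sat  1978: Tue/Sun  1979: Wed/Mon  1980: Fri/Tue  1981: Sat/Thu  1982: Sun/Fri  1983: Mon/Sat  1984: Wed/Sun  1985: Thu/Tue ✓  1986: Fri/Wed  1987: Sat/Thu  1988: Mon/Fri
Both conditions hold in: 1963, 1974, 1985 — 3.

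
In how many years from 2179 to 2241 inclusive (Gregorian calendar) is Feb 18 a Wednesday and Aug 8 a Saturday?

7

Check each year's weekday for Feb 18 and Aug 8:
  2179: Thu/Sun  2180: Fri/Tue  2181: Sun/Wed  2182: Mon/Thu  2183: Tue/Fri  2184: Wed/Sun  2185: Fri/Mon  2186: Sat/Tue  2187: Sun/Wed  2188: Mon/Fri  2189: Wed/Sat ✓  2190: Thu/Sun  2191: Fri/Mon  2192: Sat/Wed  …(35 more)…  2228: Mon/Fri  2229: Wed/Sat ✓  2230: Thu/Sun  2231: Fri/Mon  2232: Sat/Wed  2233: Mon/Thu  2234: Tue/Fri  2235: Wed/Sat ✓  2236: Thu/Mon  2237: Sat/Tue  2238: Sun/Wed  2239: Mon/Thu  2240: Tue/Sat  2241: Thu/Sun
Both conditions hold in: 2189, 2195, 2201, 2207, 2218, 2229, 2235 — 7.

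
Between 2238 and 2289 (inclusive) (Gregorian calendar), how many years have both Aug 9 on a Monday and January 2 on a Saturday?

6

Check each year's weekday for Aug 9 and January 2:
  2238: Thu/Tue  2239: Fri/Wed  2240: Sun/Thu  2241: Mon/Sat ✓  2242: Tue/Sun  2243: Wed/Mon  2244: Fri/Tue  2245: Sat/Thu  2246: Sun/Fri  2247: Mon/Sat ✓  2248: Wed/Sun  2249: Thu/Tue  2250: Fri/Wed  2251: Sat/Thu  …(24 more)…  2276: Wed/Sun  2277: Thu/Tue  2278: Fri/Wed  2279: Sat/Thu  2280: Mon/Fri  2281: Tue/Sun  2282: Wed/Mon  2283: Thu/Tue  2284: Sat/Wed  2285: Sun/Fri  2286: Mon/Sat ✓  2287: Tue/Sun  2288: Thu/Mon  2289: Fri/Wed
Both conditions hold in: 2241, 2247, 2258, 2269, 2275, 2286 — 6.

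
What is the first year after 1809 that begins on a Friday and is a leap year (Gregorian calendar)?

1836

Jan 1 advances by 2 weekdays after a leap year and by 1 after a common year.
1809: Jan 1 is Sunday.
1810: Monday
1811: Tuesday
1812: Wednesday (leap)
1813: Friday
1814: Saturday
1815: Sunday
1816: Monday (leap)
1817: Wednesday
1818: Thursday
1819: Friday
1820: Saturday (leap)
1821: Monday
1822: Tuesday
1823: Wednesday
1824: Thursday (leap)
1825: Saturday
1826: Sunday
1827: Monday
1828: Tuesday (leap)
1829: Thursday
1830: Friday
1831: Saturday
1832: Sunday (leap)
1833: Tuesday
1834: Wednesday
1835: Thursday
1836: Friday (leap)
1836 begins on a Friday and is a leap year.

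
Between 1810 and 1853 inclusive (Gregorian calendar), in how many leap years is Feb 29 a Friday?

Leap years in 1810–1853: 11 of them.
Feb 29 weekday advances by 5 (mod 7) from one leap year to the next four years later (or differs when a century non-leap intervenes).
Leap-day weekdays: 1812:Sat 1816:Thu 1820:Tue 1824:Sun 1828:Fri✓ 1832:Wed 1836:Mon 1840:Sat 1844:Thu 1848:Tue 1852:Sun
Friday: 1828 → 1.

1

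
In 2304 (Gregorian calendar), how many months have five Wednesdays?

4

A month of length L has five Wednesdays iff its first Wednesday is on day ≤ L−28 (so day 1–3 in a 31-day month, 1–2 in a 30-day month, day 1 in a leap February).
Checking each month of 2304: Jan starts Fri (31d); Feb starts Mon (29d); Mar starts Tue (31d) ✓; Apr starts Fri (30d); May starts Sun (31d); Jun starts Wed (30d) ✓; Jul starts Fri (31d); Aug starts Mon (31d) ✓; Sep starts Thu (30d); Oct starts Sat (31d); Nov starts Tue (30d) ✓; Dec starts Thu (31d).
Five-Wednesday months: March, June, August, November → 4.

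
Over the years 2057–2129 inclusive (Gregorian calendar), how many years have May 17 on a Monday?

Track May 17's weekday year by year (advancing +1, or +2 across a Feb 29):
  2057: Thu  2058: Fri (+1)  2059: Sat (+1)  2060: Mon (+2) ✓  2061: Tue (+1)
  2062: Wed (+1)  2063: Thu (+1)  2064: Sat (+2)  2065: Sun (+1)  2066: Mon (+1) ✓
  2067: Tue (+1)  2068: Thu (+2)  2069: Fri (+1)  2070: Sat (+1)  … (45 more years) …
  2116: Sun (+2)  2117: Mon (+1) ✓  2118: Tue (+1)  2119: Wed (+1)  2120: Fri (+2)
  2121: Sat (+1)  2122: Sun (+1)  2123: Mon (+1) ✓  2124: Wed (+2)  2125: Thu (+1)
  2126: Fri (+1)  2127: Sat (+1)  2128: Mon (+2) ✓  2129: Tue (+1)
Monday years: 2060, 2066, 2077, 2083, 2088, 2094, 2100, 2106, 2117, 2123, 2128 — 11 in total.

11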